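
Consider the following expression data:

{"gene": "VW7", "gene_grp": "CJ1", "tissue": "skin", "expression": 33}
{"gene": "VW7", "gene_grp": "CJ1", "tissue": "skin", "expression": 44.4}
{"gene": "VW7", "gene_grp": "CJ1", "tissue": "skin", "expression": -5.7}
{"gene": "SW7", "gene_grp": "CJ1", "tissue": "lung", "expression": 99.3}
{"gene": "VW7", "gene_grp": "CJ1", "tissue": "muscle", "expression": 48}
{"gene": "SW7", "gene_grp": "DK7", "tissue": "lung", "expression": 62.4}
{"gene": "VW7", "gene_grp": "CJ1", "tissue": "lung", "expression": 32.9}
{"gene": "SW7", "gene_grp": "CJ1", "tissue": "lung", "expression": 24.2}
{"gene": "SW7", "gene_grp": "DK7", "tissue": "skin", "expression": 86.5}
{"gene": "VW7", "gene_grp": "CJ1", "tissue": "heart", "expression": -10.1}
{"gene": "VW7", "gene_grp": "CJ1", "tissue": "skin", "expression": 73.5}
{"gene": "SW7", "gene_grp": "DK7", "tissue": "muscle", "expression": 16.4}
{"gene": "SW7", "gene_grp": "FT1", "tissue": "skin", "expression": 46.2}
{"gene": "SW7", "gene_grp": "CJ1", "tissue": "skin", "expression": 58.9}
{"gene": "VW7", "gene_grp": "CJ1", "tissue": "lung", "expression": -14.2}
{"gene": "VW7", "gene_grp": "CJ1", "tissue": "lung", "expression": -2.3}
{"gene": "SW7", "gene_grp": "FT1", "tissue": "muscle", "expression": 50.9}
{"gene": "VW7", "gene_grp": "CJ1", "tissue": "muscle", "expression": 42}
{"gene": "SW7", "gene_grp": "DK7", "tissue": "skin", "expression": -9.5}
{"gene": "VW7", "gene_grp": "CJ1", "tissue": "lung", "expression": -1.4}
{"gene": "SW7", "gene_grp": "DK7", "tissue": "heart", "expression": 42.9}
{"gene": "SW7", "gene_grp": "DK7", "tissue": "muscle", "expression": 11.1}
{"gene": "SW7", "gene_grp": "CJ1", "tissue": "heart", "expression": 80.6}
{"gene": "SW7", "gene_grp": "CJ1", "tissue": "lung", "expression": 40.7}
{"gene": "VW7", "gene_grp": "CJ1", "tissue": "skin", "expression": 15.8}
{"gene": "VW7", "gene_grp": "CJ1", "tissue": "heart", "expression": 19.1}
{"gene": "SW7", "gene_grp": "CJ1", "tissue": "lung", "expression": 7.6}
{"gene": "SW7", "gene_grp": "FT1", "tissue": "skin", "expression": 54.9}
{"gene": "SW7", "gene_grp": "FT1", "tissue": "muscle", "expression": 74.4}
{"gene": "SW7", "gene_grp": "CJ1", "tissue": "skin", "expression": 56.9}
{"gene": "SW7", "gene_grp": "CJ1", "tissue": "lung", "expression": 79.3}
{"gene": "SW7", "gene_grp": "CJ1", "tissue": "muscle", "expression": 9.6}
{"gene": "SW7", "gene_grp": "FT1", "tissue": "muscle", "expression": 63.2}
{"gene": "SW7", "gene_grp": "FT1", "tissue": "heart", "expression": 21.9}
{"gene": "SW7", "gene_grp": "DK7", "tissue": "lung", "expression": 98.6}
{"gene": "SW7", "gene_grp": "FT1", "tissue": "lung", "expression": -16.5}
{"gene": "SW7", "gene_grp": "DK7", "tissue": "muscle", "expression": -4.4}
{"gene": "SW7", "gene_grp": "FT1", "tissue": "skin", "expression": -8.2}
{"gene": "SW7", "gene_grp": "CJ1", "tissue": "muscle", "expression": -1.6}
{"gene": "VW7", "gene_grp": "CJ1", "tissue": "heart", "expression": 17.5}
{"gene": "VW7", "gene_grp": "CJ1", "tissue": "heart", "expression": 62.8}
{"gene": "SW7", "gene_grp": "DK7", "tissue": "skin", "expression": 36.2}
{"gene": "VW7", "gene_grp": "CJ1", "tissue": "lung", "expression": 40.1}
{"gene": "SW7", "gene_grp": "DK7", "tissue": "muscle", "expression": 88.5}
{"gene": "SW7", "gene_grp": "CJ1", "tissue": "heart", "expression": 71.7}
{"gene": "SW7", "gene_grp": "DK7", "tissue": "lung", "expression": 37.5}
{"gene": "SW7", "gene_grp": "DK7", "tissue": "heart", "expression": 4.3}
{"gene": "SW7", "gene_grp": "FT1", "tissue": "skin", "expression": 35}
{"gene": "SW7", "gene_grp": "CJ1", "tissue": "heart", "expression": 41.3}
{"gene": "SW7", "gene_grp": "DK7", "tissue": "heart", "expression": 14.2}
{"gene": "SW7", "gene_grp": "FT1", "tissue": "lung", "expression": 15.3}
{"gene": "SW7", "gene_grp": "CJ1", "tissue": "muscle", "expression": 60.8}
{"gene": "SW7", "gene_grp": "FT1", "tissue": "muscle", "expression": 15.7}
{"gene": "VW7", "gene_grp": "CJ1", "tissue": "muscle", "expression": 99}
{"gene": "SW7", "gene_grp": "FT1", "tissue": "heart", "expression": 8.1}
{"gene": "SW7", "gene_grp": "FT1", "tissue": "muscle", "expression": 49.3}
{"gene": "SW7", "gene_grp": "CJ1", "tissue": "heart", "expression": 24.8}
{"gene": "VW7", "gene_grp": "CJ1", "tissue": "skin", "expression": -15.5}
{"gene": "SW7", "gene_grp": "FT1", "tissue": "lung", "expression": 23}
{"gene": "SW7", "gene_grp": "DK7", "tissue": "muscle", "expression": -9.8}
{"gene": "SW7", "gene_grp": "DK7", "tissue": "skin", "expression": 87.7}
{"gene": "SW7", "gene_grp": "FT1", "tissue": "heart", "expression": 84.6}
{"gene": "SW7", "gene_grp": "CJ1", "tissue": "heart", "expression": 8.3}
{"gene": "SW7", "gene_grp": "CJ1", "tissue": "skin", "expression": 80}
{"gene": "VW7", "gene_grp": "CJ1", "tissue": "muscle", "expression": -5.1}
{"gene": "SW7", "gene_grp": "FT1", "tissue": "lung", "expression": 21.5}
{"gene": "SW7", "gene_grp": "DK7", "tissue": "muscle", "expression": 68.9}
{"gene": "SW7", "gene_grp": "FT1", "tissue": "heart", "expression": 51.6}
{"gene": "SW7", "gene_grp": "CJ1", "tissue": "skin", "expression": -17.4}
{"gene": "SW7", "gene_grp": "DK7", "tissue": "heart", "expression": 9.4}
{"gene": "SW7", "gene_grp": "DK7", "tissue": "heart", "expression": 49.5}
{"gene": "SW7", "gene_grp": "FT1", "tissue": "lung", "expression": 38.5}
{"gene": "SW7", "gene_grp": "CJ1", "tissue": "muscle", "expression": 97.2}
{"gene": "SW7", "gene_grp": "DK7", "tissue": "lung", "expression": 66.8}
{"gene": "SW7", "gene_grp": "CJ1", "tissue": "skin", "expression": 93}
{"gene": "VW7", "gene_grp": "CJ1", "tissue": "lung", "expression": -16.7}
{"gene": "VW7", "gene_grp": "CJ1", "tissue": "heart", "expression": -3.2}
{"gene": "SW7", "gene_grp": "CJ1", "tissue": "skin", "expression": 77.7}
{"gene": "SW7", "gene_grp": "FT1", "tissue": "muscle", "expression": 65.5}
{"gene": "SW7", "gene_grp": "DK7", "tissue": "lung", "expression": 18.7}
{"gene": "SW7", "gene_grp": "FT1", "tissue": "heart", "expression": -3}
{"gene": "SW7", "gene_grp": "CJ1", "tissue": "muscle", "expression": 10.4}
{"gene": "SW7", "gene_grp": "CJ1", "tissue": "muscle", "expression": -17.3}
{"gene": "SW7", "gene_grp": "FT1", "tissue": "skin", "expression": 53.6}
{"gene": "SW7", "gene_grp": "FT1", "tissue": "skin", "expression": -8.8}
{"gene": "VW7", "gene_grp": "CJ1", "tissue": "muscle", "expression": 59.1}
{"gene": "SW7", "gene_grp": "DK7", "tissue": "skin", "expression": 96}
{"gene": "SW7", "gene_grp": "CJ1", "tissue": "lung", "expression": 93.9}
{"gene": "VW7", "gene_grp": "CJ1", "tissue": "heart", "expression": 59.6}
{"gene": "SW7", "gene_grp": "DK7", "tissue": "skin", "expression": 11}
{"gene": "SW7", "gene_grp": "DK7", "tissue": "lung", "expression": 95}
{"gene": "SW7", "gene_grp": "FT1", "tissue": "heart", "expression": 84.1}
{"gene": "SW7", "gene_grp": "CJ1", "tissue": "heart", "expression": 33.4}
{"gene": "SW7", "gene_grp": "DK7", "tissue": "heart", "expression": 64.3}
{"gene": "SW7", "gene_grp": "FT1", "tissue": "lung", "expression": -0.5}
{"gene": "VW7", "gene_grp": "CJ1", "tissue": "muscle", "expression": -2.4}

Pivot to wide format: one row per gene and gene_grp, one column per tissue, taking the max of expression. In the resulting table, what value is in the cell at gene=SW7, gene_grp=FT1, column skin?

54.9

Rows with gene=SW7, gene_grp=FT1 and tissue=skin: expression values are 46.2, 54.9, -8.2, 35, 53.6, -8.8.
max(46.2, 54.9, -8.2, 35, 53.6, -8.8) = 54.9.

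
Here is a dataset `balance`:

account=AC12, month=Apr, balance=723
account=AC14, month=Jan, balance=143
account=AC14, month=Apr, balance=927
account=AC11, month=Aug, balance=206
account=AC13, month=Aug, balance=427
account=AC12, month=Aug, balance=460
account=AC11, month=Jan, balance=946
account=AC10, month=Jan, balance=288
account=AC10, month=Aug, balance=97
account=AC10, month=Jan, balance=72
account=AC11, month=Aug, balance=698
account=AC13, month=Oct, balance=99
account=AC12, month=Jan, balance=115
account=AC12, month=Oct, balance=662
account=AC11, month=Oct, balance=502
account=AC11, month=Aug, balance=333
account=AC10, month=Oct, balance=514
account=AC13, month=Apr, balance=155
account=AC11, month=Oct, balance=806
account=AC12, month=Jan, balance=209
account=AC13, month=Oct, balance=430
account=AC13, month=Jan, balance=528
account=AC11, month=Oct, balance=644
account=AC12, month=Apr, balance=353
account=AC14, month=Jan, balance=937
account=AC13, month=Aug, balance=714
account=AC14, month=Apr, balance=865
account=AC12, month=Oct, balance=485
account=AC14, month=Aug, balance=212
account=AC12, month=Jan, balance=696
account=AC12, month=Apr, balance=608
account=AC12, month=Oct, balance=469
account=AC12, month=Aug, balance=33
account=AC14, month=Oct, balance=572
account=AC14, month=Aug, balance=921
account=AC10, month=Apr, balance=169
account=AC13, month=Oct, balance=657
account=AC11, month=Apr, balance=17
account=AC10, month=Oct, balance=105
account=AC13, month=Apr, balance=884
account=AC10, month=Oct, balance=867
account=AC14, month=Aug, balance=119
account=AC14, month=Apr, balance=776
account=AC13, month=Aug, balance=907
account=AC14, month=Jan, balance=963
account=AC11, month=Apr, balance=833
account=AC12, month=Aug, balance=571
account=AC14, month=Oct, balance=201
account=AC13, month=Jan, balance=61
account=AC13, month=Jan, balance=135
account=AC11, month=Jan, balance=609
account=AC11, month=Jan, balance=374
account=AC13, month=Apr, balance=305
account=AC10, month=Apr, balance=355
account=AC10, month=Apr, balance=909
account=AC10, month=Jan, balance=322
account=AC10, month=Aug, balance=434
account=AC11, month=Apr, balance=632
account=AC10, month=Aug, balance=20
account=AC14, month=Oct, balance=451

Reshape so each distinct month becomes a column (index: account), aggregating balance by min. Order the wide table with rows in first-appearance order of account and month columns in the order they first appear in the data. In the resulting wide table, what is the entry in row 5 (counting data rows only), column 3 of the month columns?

With rows in first-appearance order of account, row 5 is account=AC10. month columns in first-appearance order: Apr, Jan, Aug, Oct; column 3 is Aug.
Long rows with account=AC10, month=Aug: min(97, 434, 20) = 20.

20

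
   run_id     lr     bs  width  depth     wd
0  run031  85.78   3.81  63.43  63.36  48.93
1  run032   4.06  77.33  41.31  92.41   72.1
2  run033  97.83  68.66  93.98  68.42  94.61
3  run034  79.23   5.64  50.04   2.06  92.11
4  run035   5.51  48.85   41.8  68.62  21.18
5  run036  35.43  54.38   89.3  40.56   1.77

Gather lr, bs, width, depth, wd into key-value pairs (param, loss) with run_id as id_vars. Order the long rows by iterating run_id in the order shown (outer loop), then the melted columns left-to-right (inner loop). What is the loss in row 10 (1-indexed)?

72.1

30 rows total (6 × 5). Row 10: index ⌊(10-1)/5⌋ = 1 into run_id → run032; (10-1) mod 5 = 4 into the melted columns → wd.
So row 10 is (run032, wd, 72.1); loss = 72.1.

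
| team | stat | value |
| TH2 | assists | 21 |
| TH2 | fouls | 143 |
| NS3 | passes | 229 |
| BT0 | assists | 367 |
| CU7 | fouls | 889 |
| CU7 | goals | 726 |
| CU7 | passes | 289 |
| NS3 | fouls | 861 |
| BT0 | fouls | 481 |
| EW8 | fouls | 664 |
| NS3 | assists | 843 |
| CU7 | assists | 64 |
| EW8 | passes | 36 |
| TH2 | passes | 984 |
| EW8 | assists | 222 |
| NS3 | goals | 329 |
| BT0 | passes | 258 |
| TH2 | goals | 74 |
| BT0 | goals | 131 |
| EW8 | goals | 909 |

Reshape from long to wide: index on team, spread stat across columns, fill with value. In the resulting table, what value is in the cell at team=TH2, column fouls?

Wide layout: rows indexed by team, columns are the 4 distinct stat values (assists, fouls, passes, goals).
Cell (team=TH2, stat=fouls) draws from the long row where team=TH2 and stat=fouls, which has value=143.

143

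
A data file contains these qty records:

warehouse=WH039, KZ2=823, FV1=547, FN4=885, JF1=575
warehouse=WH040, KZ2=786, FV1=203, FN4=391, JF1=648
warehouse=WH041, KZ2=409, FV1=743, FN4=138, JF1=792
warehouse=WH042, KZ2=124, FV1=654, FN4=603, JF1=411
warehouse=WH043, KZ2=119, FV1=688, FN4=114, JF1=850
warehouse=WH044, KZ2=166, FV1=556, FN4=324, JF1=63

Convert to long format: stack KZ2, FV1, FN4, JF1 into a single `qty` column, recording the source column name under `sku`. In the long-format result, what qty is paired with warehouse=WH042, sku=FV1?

Unpivoting turns each (warehouse, wide-column) pair into one long row.
The wide cell at row WH042, column FV1 holds 654, so the long row (WH042, FV1) has qty=654.

654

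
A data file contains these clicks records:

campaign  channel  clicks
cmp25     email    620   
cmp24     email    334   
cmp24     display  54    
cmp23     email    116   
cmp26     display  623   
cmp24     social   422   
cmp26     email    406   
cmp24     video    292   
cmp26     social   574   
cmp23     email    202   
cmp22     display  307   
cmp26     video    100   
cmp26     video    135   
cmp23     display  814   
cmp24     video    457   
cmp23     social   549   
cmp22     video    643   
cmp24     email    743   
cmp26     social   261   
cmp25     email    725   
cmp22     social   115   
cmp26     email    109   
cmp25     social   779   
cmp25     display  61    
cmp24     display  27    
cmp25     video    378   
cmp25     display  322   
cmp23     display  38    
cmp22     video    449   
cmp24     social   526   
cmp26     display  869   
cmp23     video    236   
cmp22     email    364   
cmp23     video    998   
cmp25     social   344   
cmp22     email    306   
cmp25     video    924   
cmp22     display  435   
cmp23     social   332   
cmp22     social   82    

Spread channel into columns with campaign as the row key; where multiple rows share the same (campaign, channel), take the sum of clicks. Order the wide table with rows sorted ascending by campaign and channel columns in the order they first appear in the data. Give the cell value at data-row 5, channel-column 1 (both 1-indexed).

With rows sorted ascending by campaign, row 5 is campaign=cmp26. channel columns in first-appearance order: email, display, social, video; column 1 is email.
Long rows with campaign=cmp26, channel=email: 406 + 109 = 515.

515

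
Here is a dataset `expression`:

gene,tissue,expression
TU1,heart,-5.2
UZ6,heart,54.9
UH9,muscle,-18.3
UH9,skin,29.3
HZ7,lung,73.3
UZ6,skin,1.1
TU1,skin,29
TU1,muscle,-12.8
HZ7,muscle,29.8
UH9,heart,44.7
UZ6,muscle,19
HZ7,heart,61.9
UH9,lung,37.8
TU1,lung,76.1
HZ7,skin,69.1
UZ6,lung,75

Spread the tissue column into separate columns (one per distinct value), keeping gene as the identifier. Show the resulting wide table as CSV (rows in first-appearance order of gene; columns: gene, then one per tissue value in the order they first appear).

Columns: gene plus the 4 distinct tissue values (heart, muscle, skin, lung).
For example, row TU1 column heart takes expression=-5.2 from the long row (TU1, heart).

gene,heart,muscle,skin,lung
TU1,-5.2,-12.8,29,76.1
UZ6,54.9,19,1.1,75
UH9,44.7,-18.3,29.3,37.8
HZ7,61.9,29.8,69.1,73.3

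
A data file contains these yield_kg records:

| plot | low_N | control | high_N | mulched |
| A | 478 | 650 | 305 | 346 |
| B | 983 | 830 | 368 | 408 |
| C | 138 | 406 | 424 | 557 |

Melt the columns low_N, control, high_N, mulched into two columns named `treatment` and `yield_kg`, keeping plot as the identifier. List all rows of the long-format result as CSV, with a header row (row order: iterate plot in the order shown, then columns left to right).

Each (plot, column) pair becomes one row: 3 × 4 = 12 rows.
For example, (A, low_N) → yield_kg=478.

plot,treatment,yield_kg
A,low_N,478
A,control,650
A,high_N,305
A,mulched,346
B,low_N,983
B,control,830
B,high_N,368
B,mulched,408
C,low_N,138
C,control,406
C,high_N,424
C,mulched,557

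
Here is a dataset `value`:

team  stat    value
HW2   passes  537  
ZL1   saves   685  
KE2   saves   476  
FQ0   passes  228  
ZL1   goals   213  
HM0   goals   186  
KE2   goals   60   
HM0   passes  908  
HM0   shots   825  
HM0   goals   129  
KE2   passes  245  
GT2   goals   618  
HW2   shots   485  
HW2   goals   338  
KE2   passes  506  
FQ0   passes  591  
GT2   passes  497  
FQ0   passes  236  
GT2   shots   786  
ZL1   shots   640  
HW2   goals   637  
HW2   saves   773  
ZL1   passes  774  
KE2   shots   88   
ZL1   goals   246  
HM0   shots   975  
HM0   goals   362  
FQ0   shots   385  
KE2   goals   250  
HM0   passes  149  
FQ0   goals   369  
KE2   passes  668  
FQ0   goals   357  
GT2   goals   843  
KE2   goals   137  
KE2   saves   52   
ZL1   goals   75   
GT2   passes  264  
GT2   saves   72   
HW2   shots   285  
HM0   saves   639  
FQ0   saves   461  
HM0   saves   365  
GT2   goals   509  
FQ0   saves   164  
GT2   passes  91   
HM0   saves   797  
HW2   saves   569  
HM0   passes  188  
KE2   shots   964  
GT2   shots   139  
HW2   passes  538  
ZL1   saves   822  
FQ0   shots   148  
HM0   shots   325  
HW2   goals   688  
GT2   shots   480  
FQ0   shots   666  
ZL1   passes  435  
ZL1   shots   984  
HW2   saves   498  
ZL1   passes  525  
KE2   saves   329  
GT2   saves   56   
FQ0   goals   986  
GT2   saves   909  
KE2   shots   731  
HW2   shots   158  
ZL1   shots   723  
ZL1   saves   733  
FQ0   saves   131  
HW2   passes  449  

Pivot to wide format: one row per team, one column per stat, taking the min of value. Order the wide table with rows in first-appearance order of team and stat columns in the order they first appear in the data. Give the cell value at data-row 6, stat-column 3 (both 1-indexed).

509

With rows in first-appearance order of team, row 6 is team=GT2. stat columns in first-appearance order: passes, saves, goals, shots; column 3 is goals.
Long rows with team=GT2, stat=goals: min(618, 843, 509) = 509.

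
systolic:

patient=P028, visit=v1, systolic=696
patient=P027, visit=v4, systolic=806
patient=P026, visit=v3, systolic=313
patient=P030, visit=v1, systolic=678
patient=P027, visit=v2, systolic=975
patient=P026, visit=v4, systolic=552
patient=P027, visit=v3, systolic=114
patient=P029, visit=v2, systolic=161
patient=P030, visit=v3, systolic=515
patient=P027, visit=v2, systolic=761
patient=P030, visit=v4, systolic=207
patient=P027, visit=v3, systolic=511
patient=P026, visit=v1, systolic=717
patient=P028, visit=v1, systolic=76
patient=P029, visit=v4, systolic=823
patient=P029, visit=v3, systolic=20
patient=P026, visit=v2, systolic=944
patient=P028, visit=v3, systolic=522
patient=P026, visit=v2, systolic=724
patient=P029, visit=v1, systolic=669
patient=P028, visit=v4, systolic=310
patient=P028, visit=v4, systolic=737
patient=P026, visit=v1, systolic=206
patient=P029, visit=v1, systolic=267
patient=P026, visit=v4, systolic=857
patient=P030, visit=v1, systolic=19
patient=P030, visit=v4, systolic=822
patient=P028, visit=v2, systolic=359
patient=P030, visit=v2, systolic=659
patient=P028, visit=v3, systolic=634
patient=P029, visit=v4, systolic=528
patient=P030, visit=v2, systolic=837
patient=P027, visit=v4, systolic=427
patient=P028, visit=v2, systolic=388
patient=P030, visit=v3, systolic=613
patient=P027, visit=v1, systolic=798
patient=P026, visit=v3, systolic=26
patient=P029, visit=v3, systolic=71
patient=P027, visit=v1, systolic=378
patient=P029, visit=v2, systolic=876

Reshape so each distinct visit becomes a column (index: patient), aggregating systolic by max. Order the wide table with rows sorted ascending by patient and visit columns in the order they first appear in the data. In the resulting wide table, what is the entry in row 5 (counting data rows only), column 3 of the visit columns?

With rows sorted ascending by patient, row 5 is patient=P030. visit columns in first-appearance order: v1, v4, v3, v2; column 3 is v3.
Long rows with patient=P030, visit=v3: max(515, 613) = 613.

613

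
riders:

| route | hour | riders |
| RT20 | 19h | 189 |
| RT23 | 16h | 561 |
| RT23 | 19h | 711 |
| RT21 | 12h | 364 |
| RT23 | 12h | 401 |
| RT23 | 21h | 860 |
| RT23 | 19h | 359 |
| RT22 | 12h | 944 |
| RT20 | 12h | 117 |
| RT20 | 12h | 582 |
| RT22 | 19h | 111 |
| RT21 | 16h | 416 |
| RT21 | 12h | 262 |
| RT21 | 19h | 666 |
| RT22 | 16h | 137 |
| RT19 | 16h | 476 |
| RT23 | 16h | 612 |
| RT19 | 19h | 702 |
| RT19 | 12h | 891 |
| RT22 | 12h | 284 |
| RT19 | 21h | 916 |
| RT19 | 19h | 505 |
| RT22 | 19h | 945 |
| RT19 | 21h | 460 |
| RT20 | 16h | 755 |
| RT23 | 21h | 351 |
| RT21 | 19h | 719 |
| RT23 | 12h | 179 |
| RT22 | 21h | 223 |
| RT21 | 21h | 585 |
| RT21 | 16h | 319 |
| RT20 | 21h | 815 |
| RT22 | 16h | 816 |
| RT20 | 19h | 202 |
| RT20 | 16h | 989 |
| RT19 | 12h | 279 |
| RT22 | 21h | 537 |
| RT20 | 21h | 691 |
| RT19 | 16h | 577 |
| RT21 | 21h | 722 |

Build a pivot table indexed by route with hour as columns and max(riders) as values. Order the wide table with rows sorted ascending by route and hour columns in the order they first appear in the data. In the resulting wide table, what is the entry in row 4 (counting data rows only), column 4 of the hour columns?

537

With rows sorted ascending by route, row 4 is route=RT22. hour columns in first-appearance order: 19h, 16h, 12h, 21h; column 4 is 21h.
Long rows with route=RT22, hour=21h: max(223, 537) = 537.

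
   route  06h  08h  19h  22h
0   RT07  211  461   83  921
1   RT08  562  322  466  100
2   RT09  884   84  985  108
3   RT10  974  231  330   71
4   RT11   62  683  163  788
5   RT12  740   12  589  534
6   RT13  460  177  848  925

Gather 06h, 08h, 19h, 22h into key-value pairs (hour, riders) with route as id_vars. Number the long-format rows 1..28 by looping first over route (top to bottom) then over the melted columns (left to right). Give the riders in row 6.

28 rows total (7 × 4). Row 6: index ⌊(6-1)/4⌋ = 1 into route → RT08; (6-1) mod 4 = 1 into the melted columns → 08h.
So row 6 is (RT08, 08h, 322); riders = 322.

322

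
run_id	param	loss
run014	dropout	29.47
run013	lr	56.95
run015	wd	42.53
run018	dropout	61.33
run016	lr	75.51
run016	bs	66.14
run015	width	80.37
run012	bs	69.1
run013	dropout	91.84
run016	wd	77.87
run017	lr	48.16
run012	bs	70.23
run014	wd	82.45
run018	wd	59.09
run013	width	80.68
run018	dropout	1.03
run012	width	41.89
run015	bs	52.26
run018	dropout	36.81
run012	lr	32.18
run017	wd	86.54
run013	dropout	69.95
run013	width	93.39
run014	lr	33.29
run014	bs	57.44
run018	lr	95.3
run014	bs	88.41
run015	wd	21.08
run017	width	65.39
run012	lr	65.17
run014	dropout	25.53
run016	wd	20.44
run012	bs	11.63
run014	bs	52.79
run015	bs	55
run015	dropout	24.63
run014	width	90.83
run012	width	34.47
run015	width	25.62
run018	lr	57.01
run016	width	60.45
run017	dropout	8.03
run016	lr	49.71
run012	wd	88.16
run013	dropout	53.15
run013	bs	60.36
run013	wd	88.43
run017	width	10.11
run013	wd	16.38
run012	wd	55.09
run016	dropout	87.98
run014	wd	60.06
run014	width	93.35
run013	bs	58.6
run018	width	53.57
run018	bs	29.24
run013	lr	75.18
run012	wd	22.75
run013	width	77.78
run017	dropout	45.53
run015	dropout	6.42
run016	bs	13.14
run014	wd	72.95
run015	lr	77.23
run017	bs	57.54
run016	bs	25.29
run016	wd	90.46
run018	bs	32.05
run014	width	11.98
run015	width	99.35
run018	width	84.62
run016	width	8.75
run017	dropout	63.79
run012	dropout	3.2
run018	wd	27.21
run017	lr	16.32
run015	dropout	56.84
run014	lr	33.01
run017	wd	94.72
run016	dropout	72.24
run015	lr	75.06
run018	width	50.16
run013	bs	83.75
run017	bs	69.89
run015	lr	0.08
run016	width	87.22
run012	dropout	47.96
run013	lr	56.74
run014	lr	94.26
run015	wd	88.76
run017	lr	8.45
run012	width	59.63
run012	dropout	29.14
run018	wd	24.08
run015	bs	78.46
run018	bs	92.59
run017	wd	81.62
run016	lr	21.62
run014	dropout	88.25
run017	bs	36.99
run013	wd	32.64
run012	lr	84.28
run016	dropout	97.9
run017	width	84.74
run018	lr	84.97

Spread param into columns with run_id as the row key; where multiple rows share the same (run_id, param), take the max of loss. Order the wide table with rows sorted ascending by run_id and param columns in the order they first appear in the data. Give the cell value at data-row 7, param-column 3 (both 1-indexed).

59.09

With rows sorted ascending by run_id, row 7 is run_id=run018. param columns in first-appearance order: dropout, lr, wd, bs, width; column 3 is wd.
Long rows with run_id=run018, param=wd: max(59.09, 27.21, 24.08) = 59.09.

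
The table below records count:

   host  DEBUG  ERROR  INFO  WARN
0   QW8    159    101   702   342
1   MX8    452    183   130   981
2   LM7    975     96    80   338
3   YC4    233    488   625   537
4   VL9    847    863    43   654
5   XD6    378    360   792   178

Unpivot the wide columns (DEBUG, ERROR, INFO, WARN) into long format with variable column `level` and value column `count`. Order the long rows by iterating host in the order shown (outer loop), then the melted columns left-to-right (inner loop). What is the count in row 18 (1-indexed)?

24 rows total (6 × 4). Row 18: index ⌊(18-1)/4⌋ = 4 into host → VL9; (18-1) mod 4 = 1 into the melted columns → ERROR.
So row 18 is (VL9, ERROR, 863); count = 863.

863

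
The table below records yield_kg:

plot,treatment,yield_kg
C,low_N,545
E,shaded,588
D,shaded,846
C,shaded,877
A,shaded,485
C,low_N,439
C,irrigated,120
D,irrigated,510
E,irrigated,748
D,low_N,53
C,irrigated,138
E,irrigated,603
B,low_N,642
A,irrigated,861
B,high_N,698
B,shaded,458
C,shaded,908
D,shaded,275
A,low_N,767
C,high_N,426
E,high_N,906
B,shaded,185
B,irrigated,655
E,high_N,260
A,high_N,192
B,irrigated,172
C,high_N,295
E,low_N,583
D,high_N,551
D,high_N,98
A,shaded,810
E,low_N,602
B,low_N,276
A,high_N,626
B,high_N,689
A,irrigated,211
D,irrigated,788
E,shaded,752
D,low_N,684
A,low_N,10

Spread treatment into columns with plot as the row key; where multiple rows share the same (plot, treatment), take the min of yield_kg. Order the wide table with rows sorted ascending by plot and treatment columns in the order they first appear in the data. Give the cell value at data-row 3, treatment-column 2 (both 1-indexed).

With rows sorted ascending by plot, row 3 is plot=C. treatment columns in first-appearance order: low_N, shaded, irrigated, high_N; column 2 is shaded.
Long rows with plot=C, treatment=shaded: min(877, 908) = 877.

877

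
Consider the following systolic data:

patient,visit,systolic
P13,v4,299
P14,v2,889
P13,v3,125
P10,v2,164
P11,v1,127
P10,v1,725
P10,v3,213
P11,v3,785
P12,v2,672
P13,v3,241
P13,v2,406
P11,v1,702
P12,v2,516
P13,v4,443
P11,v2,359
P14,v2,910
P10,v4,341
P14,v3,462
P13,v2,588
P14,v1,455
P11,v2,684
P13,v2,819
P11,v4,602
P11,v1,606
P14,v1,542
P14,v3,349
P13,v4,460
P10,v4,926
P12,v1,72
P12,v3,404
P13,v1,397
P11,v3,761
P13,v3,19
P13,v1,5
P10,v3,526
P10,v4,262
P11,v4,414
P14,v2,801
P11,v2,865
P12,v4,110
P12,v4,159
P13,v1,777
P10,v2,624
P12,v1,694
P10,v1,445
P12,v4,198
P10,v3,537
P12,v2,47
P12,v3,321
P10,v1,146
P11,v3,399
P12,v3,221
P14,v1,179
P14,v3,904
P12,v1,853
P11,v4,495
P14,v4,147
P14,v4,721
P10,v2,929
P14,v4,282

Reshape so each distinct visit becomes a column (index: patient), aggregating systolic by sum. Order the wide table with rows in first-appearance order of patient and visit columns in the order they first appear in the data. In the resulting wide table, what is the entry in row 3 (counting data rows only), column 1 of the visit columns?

With rows in first-appearance order of patient, row 3 is patient=P10. visit columns in first-appearance order: v4, v2, v3, v1; column 1 is v4.
Long rows with patient=P10, visit=v4: 341 + 926 + 262 = 1529.

1529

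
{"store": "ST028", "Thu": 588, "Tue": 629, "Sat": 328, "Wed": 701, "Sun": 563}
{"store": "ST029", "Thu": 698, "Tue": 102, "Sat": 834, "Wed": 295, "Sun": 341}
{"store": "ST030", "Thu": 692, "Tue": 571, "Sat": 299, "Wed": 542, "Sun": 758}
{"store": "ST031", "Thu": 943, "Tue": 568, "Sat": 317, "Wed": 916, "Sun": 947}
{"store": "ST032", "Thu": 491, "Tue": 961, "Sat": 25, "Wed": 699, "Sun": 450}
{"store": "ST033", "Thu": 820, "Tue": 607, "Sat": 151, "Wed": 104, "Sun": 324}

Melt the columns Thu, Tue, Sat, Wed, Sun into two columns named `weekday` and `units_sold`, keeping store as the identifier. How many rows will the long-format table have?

6 store values × 5 melted columns = 30 rows.

30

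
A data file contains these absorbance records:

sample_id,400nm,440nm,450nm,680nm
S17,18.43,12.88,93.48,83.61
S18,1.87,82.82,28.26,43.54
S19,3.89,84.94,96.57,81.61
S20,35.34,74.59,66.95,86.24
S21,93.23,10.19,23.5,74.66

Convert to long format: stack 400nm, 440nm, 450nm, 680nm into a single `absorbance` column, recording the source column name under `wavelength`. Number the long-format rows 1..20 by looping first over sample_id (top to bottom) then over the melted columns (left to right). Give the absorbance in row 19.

23.5

20 rows total (5 × 4). Row 19: index ⌊(19-1)/4⌋ = 4 into sample_id → S21; (19-1) mod 4 = 2 into the melted columns → 450nm.
So row 19 is (S21, 450nm, 23.5); absorbance = 23.5.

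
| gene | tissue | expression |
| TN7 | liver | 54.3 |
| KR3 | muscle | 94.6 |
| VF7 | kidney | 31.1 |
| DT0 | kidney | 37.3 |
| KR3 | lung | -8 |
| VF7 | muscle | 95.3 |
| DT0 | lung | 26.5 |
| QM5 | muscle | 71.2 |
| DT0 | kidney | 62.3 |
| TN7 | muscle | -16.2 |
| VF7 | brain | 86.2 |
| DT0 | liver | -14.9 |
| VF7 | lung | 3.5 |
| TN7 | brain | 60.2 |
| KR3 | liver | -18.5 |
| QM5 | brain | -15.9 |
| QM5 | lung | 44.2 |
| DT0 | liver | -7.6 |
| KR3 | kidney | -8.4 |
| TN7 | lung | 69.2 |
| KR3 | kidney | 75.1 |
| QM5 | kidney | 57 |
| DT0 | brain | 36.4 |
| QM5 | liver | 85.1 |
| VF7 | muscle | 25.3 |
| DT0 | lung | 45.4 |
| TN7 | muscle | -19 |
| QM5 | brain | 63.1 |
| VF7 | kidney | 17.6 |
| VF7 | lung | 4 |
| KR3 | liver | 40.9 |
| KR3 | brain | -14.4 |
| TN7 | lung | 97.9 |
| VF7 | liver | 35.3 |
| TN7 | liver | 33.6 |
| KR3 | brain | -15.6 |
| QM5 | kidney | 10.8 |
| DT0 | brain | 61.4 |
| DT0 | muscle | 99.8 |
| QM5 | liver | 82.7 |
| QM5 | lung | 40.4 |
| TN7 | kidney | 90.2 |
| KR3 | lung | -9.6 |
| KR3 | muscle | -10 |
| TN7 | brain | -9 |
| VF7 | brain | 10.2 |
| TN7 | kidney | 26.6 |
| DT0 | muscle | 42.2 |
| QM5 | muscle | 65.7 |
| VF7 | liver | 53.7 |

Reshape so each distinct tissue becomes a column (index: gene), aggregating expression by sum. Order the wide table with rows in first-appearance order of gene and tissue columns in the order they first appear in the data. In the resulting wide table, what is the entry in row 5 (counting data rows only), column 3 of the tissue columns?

With rows in first-appearance order of gene, row 5 is gene=QM5. tissue columns in first-appearance order: liver, muscle, kidney, lung, brain; column 3 is kidney.
Long rows with gene=QM5, tissue=kidney: 57 + 10.8 = 67.8.

67.8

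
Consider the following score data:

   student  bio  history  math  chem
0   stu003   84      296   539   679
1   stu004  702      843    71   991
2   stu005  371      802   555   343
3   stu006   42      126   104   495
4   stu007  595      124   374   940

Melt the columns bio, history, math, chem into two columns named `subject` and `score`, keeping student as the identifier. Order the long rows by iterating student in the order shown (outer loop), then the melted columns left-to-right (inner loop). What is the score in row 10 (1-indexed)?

802

20 rows total (5 × 4). Row 10: index ⌊(10-1)/4⌋ = 2 into student → stu005; (10-1) mod 4 = 1 into the melted columns → history.
So row 10 is (stu005, history, 802); score = 802.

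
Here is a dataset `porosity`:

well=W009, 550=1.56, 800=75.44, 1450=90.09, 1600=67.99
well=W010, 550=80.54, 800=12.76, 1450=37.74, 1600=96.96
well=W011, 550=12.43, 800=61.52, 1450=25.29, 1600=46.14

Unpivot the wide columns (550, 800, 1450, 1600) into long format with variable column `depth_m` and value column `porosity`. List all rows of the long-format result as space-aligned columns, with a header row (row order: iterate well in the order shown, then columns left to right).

Each (well, column) pair becomes one row: 3 × 4 = 12 rows.
For example, (W009, 550) → porosity=1.56.

well  depth_m  porosity
W009  550      1.56    
W009  800      75.44   
W009  1450     90.09   
W009  1600     67.99   
W010  550      80.54   
W010  800      12.76   
W010  1450     37.74   
W010  1600     96.96   
W011  550      12.43   
W011  800      61.52   
W011  1450     25.29   
W011  1600     46.14   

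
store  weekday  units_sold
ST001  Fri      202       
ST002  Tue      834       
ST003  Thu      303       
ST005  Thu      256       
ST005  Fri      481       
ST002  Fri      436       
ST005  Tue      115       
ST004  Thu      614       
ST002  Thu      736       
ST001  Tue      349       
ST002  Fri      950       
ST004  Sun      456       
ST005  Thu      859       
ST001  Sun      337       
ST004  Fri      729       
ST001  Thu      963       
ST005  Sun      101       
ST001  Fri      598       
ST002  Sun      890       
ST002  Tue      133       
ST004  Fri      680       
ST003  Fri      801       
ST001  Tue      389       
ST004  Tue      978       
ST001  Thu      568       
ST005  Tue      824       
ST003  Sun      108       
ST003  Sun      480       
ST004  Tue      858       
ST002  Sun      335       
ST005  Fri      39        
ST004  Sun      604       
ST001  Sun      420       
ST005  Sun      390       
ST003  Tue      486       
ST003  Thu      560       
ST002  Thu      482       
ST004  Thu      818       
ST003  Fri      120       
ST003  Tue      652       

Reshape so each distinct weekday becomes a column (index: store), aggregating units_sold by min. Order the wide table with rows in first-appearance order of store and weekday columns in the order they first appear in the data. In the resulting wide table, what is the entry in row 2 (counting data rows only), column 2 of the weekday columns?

133

With rows in first-appearance order of store, row 2 is store=ST002. weekday columns in first-appearance order: Fri, Tue, Thu, Sun; column 2 is Tue.
Long rows with store=ST002, weekday=Tue: min(834, 133) = 133.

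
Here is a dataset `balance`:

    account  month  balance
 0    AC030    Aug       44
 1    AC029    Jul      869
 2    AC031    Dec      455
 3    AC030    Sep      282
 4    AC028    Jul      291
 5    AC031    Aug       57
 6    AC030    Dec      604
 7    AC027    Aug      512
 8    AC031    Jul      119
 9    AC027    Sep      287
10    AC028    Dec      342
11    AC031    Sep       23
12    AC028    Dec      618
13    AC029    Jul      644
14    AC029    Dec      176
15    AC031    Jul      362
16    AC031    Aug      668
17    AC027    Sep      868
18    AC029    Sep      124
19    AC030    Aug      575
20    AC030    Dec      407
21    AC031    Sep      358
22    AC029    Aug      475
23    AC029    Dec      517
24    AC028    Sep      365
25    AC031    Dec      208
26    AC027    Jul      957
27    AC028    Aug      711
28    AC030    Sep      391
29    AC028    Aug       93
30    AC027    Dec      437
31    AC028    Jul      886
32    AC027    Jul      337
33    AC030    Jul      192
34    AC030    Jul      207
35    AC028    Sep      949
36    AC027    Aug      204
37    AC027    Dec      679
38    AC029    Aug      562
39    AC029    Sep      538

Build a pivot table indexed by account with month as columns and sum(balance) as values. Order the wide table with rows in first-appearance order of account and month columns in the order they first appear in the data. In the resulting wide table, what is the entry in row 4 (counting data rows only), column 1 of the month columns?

804

With rows in first-appearance order of account, row 4 is account=AC028. month columns in first-appearance order: Aug, Jul, Dec, Sep; column 1 is Aug.
Long rows with account=AC028, month=Aug: 711 + 93 = 804.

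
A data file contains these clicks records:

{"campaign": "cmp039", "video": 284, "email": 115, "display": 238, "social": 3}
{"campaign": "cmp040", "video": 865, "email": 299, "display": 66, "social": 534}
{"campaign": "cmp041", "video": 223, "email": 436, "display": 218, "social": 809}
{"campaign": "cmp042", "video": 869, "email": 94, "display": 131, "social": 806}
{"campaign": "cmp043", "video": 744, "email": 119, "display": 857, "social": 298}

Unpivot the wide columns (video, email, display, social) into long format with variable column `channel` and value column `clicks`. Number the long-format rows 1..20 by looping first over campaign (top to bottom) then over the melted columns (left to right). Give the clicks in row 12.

20 rows total (5 × 4). Row 12: index ⌊(12-1)/4⌋ = 2 into campaign → cmp041; (12-1) mod 4 = 3 into the melted columns → social.
So row 12 is (cmp041, social, 809); clicks = 809.

809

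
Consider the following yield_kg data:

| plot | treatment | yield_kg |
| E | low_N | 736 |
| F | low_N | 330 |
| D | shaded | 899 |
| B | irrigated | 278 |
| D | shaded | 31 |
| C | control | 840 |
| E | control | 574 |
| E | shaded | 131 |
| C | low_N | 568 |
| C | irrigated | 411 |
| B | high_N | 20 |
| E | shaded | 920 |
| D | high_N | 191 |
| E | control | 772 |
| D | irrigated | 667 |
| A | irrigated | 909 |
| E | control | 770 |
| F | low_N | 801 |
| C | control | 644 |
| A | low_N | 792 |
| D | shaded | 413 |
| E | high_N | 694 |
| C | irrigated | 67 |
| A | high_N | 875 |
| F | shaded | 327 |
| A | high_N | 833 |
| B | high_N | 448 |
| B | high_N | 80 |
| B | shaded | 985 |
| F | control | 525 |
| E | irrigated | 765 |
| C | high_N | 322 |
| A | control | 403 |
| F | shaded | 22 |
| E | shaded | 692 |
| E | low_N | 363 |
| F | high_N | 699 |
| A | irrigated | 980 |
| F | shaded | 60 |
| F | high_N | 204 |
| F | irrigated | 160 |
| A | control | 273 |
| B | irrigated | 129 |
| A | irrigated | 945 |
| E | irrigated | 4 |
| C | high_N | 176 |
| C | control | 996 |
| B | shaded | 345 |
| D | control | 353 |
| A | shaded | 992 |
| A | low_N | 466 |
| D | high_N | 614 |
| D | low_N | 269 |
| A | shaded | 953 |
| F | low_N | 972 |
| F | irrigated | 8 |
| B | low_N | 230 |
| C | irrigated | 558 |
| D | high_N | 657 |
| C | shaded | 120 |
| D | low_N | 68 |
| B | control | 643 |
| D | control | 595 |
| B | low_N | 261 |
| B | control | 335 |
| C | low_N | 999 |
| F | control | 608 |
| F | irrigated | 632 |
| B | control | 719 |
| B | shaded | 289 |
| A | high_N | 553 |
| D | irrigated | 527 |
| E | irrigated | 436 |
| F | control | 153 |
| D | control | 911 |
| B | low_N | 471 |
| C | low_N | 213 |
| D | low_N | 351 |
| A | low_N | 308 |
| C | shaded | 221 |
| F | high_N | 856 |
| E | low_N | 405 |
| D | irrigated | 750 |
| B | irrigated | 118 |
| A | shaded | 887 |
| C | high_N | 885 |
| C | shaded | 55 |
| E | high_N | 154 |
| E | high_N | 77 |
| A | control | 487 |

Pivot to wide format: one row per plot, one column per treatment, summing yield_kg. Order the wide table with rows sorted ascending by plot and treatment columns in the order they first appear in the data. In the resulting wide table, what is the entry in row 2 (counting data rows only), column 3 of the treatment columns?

With rows sorted ascending by plot, row 2 is plot=B. treatment columns in first-appearance order: low_N, shaded, irrigated, control, high_N; column 3 is irrigated.
Long rows with plot=B, treatment=irrigated: 278 + 129 + 118 = 525.

525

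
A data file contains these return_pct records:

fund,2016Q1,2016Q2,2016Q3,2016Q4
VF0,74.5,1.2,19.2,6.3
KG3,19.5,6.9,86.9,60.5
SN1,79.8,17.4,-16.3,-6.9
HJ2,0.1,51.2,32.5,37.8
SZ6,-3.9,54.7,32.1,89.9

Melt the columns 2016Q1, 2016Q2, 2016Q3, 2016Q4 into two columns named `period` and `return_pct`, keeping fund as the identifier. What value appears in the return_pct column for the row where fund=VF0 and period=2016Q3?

19.2

Unpivoting turns each (fund, wide-column) pair into one long row.
The wide cell at row VF0, column 2016Q3 holds 19.2, so the long row (VF0, 2016Q3) has return_pct=19.2.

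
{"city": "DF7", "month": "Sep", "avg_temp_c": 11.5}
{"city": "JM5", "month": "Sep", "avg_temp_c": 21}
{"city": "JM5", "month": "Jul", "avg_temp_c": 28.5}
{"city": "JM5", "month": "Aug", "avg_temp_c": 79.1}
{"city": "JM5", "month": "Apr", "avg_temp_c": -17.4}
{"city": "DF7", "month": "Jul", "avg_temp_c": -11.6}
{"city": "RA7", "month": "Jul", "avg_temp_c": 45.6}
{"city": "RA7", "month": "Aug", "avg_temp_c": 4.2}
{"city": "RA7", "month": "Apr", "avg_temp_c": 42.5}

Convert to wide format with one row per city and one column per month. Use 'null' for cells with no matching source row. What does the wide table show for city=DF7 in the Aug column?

null

No long-format row has city=DF7 and month=Aug, so the cell is null.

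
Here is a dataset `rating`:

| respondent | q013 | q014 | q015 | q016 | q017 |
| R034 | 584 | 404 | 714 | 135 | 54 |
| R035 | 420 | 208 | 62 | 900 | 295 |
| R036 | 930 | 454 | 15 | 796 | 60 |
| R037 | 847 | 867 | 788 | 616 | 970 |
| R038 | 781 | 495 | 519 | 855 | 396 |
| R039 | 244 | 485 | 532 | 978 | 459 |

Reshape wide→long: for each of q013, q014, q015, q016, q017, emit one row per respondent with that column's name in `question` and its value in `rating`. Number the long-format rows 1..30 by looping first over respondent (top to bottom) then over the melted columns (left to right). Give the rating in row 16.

30 rows total (6 × 5). Row 16: index ⌊(16-1)/5⌋ = 3 into respondent → R037; (16-1) mod 5 = 0 into the melted columns → q013.
So row 16 is (R037, q013, 847); rating = 847.

847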